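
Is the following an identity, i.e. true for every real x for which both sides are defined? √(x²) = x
Claim: √(x²) = x.
Test a specific point where both sides are defined: x = -1.
LHS = √(x²) ≈ 1.0000
RHS = x ≈ -1.0000
Since 1.0000 ≠ -1.0000, the equation fails at this point, so it cannot hold for every real x for which both sides are defined.
√(x²) = |x|, which differs from x whenever x < 0 (both sides are defined for every real x).

Conclusion: No, this is NOT an identity.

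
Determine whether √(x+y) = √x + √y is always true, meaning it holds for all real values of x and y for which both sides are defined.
No, this is NOT an identity.

Claim: √(x+y) = √x + √y.
Test a specific point where both sides are defined: x = 1/2, y = 3/2.
LHS = √(x+y) ≈ 1.4142
RHS = √x + √y ≈ 1.9319
Since 1.4142 ≠ 1.9319, the equation fails at this point, so it cannot hold for all real values of x and y for which both sides are defined.
Squaring the right side gives x + 2√(xy) + y, not x + y.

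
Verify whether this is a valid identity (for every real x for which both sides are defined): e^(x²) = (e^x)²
No, this is NOT an identity.

Claim: e^(x²) = (e^x)².
Test a specific point where both sides are defined: x = 3/2.
LHS = e^(x²) ≈ 9.4877
RHS = (e^x)² ≈ 20.0855
Since 9.4877 ≠ 20.0855, the equation fails at this point, so it cannot hold for every real x for which both sides are defined.
(e^x)² = e^(2x), and 2x ≠ x² in general.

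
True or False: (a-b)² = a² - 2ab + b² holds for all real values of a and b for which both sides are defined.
Claim: (a-b)² = a² - 2ab + b².
Reasoning: Expand: (a-b)² = (a-b)(a-b) = a·a - a·b - b·a + b·b = a² - 2ab + b².
So the two sides agree for all real values of a and b for which both sides are defined.

Conclusion: True.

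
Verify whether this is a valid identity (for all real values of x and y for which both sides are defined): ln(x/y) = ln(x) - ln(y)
Claim: ln(x/y) = ln(x) - ln(y).
Reasoning: Both sides are simultaneously defined only when x, y > 0. Write x = e^p, y = e^q. Then x/y = e^(p-q), so ln(x/y) = p - q = ln(x) - ln(y).
So the two sides agree for all real values of x and y for which both sides are defined.

Conclusion: Yes, this is an identity.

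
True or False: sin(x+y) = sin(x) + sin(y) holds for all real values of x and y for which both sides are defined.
False.

Claim: sin(x+y) = sin(x) + sin(y).
Test a specific point where both sides are defined: x = 3π/4, y = 3π/4.
LHS = sin(x+y) ≈ -1.0000
RHS = sin(x) + sin(y) ≈ 1.4142
Since -1.0000 ≠ 1.4142, the equation fails at this point, so it cannot hold for all real values of x and y for which both sides are defined.
The correct expansion is sin(x+y) = sin(x)cos(y) + cos(x)sin(y); sine is not additive.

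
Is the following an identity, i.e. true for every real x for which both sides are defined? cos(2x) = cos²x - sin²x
Claim: cos(2x) = cos²x - sin²x.
Reasoning: Put y = x in the addition formula cos(x+y) = cos(x)cos(y) - sin(x)sin(y): cos(2x) = cos²x - sin²x.
So the two sides agree for every real x for which both sides are defined.

Conclusion: Yes, this is an identity.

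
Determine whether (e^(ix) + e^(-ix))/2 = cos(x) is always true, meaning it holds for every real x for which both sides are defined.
Yes, this is an identity.

Claim: (e^(ix) + e^(-ix))/2 = cos(x).
Reasoning: By Euler's formula e^(ix) = cos(x) + i·sin(x) and e^(-ix) = cos(x) - i·sin(x). Adding cancels the sine terms: e^(ix) + e^(-ix) = 2cos(x); divide by 2.
So the two sides agree for every real x for which both sides are defined.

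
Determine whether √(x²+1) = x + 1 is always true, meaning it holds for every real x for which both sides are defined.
Claim: √(x²+1) = x + 1.
Test a specific point where both sides are defined: x = -2.
LHS = √(x²+1) ≈ 2.2361
RHS = x + 1 ≈ -1.0000
Since 2.2361 ≠ -1.0000, the equation fails at this point, so it cannot hold for every real x for which both sides are defined.
(x+1)² = x² + 2x + 1 ≠ x² + 1 unless x = 0.

Conclusion: No, this is NOT an identity.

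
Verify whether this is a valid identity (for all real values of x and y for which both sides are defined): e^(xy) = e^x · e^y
No, this is NOT an identity.

Claim: e^(xy) = e^x · e^y.
Test a specific point where both sides are defined: x = -2, y = 3/2.
LHS = e^(xy) ≈ 0.0498
RHS = e^x · e^y ≈ 0.6065
Since 0.0498 ≠ 0.6065, the equation fails at this point, so it cannot hold for all real values of x and y for which both sides are defined.
e^x · e^y = e^(x+y), not e^(xy).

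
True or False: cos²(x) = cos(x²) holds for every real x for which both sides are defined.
False.

Claim: cos²(x) = cos(x²).
Test a specific point where both sides are defined: x = -π/4.
LHS = cos²(x) ≈ 0.5000
RHS = cos(x²) ≈ 0.8157
Since 0.5000 ≠ 0.8157, the equation fails at this point, so it cannot hold for every real x for which both sides are defined.
cos²(x) means (cos x)², squaring the output; cos(x²) squares the input. These are different functions.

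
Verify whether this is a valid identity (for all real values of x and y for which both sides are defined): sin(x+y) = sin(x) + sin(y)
Claim: sin(x+y) = sin(x) + sin(y).
Test a specific point where both sides are defined: x = -π/2, y = 3π/4.
LHS = sin(x+y) ≈ 0.7071
RHS = sin(x) + sin(y) ≈ -0.2929
Since 0.7071 ≠ -0.2929, the equation fails at this point, so it cannot hold for all real values of x and y for which both sides are defined.
The correct expansion is sin(x+y) = sin(x)cos(y) + cos(x)sin(y); sine is not additive.

Conclusion: No, this is NOT an identity.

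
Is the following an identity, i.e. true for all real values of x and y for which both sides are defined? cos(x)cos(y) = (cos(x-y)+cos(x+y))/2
Claim: cos(x)cos(y) = (cos(x-y)+cos(x+y))/2.
Reasoning: cos(x-y) = cos(x)cos(y) + sin(x)sin(y) and cos(x+y) = cos(x)cos(y) - sin(x)sin(y). Adding, cos(x-y) + cos(x+y) = 2cos(x)cos(y); divide by 2.
So the two sides agree for all real values of x and y for which both sides are defined.

Conclusion: Yes, this is an identity.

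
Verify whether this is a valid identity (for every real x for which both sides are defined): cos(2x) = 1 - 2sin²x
Yes, this is an identity.

Claim: cos(2x) = 1 - 2sin²x.
Reasoning: cos(2x) = cos²x - sin²x. Replace cos²x by 1 - sin²x: (1 - sin²x) - sin²x = 1 - 2sin²x.
So the two sides agree for every real x for which both sides are defined.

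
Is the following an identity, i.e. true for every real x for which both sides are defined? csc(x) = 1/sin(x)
Claim: csc(x) = 1/sin(x).
Reasoning: csc(x) is by definition the reciprocal of sin(x), wherever sin(x) ≠ 0.
So the two sides agree for every real x for which both sides are defined.

Conclusion: Yes, this is an identity.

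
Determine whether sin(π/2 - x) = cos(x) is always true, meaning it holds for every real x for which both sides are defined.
Claim: sin(π/2 - x) = cos(x).
Reasoning: Use sin(u - v) = sin(u)cos(v) - cos(u)sin(v) with u = π/2, v = x: sin(π/2)cos(x) - cos(π/2)sin(x) = 1·cos(x) - 0·sin(x) = cos(x).
So the two sides agree for every real x for which both sides are defined.

Conclusion: Yes, this is an identity.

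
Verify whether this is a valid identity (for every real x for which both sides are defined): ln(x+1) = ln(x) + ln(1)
Claim: ln(x+1) = ln(x) + ln(1).
Test a specific point where both sides are defined: x = 3/2.
LHS = ln(x+1) ≈ 0.9163
RHS = ln(x) + ln(1) ≈ 0.4055
Since 0.9163 ≠ 0.4055, the equation fails at this point, so it cannot hold for every real x for which both sides are defined.
ln(1) = 0, so the right side is just ln(x), which differs from ln(x+1).

Conclusion: No, this is NOT an identity.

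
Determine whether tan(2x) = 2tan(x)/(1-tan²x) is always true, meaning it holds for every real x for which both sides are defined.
Yes, this is an identity.

Claim: tan(2x) = 2tan(x)/(1-tan²x).
Reasoning: tan(2x) = sin(2x)/cos(2x) = 2sin(x)cos(x) / (cos²x - sin²x). Divide numerator and denominator by cos²x: 2tan(x) / (1 - tan²x).
So the two sides agree for every real x for which both sides are defined.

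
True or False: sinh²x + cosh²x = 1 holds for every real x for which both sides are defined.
Claim: sinh²x + cosh²x = 1.
Test a specific point where both sides are defined: x = 1.
LHS = sinh²x + cosh²x ≈ 3.7622
RHS = 1 ≈ 1.0000
Since 3.7622 ≠ 1.0000, the equation fails at this point, so it cannot hold for every real x for which both sides are defined.
The correct hyperbolic identity is cosh²x - sinh²x = 1 (a difference); the sum sinh²x + cosh²x equals cosh(2x).

Conclusion: False.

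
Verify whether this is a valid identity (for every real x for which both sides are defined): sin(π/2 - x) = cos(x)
Claim: sin(π/2 - x) = cos(x).
Reasoning: Use sin(u - v) = sin(u)cos(v) - cos(u)sin(v) with u = π/2, v = x: sin(π/2)cos(x) - cos(π/2)sin(x) = 1·cos(x) - 0·sin(x) = cos(x).
So the two sides agree for every real x for which both sides are defined.

Conclusion: Yes, this is an identity.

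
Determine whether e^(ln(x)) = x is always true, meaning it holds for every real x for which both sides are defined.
Claim: e^(ln(x)) = x.
Reasoning: For x > 0, ln(x) is by definition the exponent p such that e^p = x. Raising e to that exponent therefore returns x: e^(ln x) = x.
So the two sides agree for every real x for which both sides are defined.

Conclusion: Yes, this is an identity.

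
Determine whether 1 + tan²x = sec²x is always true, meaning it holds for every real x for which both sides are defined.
Yes, this is an identity.

Claim: 1 + tan²x = sec²x.
Reasoning: Start from sin²x + cos²x = 1 and divide every term by cos²x (allowed wherever tan x and sec x are defined): tan²x + 1 = 1/cos²x = sec²x.
So the two sides agree for every real x for which both sides are defined.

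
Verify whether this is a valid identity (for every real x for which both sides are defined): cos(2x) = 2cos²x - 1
Claim: cos(2x) = 2cos²x - 1.
Reasoning: cos(2x) = cos²x - sin²x. Replace sin²x by 1 - cos²x: cos²x - (1 - cos²x) = 2cos²x - 1.
So the two sides agree for every real x for which both sides are defined.

Conclusion: Yes, this is an identity.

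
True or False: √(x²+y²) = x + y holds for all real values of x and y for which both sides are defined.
Claim: √(x²+y²) = x + y.
Test a specific point where both sides are defined: x = 1, y = 5.
LHS = √(x²+y²) ≈ 5.0990
RHS = x + y ≈ 6.0000
Since 5.0990 ≠ 6.0000, the equation fails at this point, so it cannot hold for all real values of x and y for which both sides are defined.
(x+y)² = x² + 2xy + y², not x² + y², so the square root does not split this way.

Conclusion: False.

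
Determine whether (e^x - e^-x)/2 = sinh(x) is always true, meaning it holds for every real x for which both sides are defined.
Yes, this is an identity.

Claim: (e^x - e^-x)/2 = sinh(x).
Reasoning: This is exactly the definition of the hyperbolic sine: sinh(x) := (e^x - e^-x)/2.
So the two sides agree for every real x for which both sides are defined.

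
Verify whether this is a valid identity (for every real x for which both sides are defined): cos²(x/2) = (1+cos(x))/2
Claim: cos²(x/2) = (1+cos(x))/2.
Reasoning: Use cos(2θ) = 2cos²θ - 1 with θ = x/2: cos(x) = 2cos²(x/2) - 1. Solving for cos²(x/2) gives (1 + cos(x))/2.
So the two sides agree for every real x for which both sides are defined.

Conclusion: Yes, this is an identity.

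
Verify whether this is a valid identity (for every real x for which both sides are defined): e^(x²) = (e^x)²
Claim: e^(x²) = (e^x)².
Test a specific point where both sides are defined: x = 3/2.
LHS = e^(x²) ≈ 9.4877
RHS = (e^x)² ≈ 20.0855
Since 9.4877 ≠ 20.0855, the equation fails at this point, so it cannot hold for every real x for which both sides are defined.
(e^x)² = e^(2x), and 2x ≠ x² in general.

Conclusion: No, this is NOT an identity.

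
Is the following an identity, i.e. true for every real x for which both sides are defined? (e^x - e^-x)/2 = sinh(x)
Claim: (e^x - e^-x)/2 = sinh(x).
Reasoning: This is exactly the definition of the hyperbolic sine: sinh(x) := (e^x - e^-x)/2.
So the two sides agree for every real x for which both sides are defined.

Conclusion: Yes, this is an identity.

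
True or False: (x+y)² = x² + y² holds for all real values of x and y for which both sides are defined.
Claim: (x+y)² = x² + y².
Test a specific point where both sides are defined: x = -2, y = 3.
LHS = (x+y)² ≈ 1.0000
RHS = x² + y² ≈ 13.0000
Since 1.0000 ≠ 13.0000, the equation fails at this point, so it cannot hold for all real values of x and y for which both sides are defined.
The correct expansion is (x+y)² = x² + 2xy + y²; the cross term 2xy is missing.

Conclusion: False.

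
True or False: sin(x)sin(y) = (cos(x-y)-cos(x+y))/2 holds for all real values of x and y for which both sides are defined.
True.

Claim: sin(x)sin(y) = (cos(x-y)-cos(x+y))/2.
Reasoning: cos(x-y) = cos(x)cos(y) + sin(x)sin(y) and cos(x+y) = cos(x)cos(y) - sin(x)sin(y). Subtracting, cos(x-y) - cos(x+y) = 2sin(x)sin(y); divide by 2.
So the two sides agree for all real values of x and y for which both sides are defined.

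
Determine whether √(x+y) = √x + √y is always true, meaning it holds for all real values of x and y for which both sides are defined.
Claim: √(x+y) = √x + √y.
Test a specific point where both sides are defined: x = 1, y = 3.
LHS = √(x+y) ≈ 2.0000
RHS = √x + √y ≈ 2.7321
Since 2.0000 ≠ 2.7321, the equation fails at this point, so it cannot hold for all real values of x and y for which both sides are defined.
Squaring the right side gives x + 2√(xy) + y, not x + y.

Conclusion: No, this is NOT an identity.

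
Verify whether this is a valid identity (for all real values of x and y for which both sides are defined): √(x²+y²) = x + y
Claim: √(x²+y²) = x + y.
Test a specific point where both sides are defined: x = 4, y = 1.
LHS = √(x²+y²) ≈ 4.1231
RHS = x + y ≈ 5.0000
Since 4.1231 ≠ 5.0000, the equation fails at this point, so it cannot hold for all real values of x and y for which both sides are defined.
(x+y)² = x² + 2xy + y², not x² + y², so the square root does not split this way.

Conclusion: No, this is NOT an identity.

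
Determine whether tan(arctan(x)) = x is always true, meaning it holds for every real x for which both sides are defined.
Yes, this is an identity.

Claim: tan(arctan(x)) = x.
Reasoning: For every real x, arctan(x) is by definition the angle in (-π/2, π/2) whose tangent equals x. Taking the tangent of that angle returns x.
So the two sides agree for every real x for which both sides are defined.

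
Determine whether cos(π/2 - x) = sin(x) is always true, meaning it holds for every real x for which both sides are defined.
Claim: cos(π/2 - x) = sin(x).
Reasoning: Use cos(u - v) = cos(u)cos(v) + sin(u)sin(v) with u = π/2, v = x: cos(π/2)cos(x) + sin(π/2)sin(x) = 0·cos(x) + 1·sin(x) = sin(x).
So the two sides agree for every real x for which both sides are defined.

Conclusion: Yes, this is an identity.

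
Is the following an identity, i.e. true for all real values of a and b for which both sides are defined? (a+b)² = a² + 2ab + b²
Yes, this is an identity.

Claim: (a+b)² = a² + 2ab + b².
Reasoning: Expand: (a+b)² = (a+b)(a+b) = a·a + a·b + b·a + b·b = a² + 2ab + b².
So the two sides agree for all real values of a and b for which both sides are defined.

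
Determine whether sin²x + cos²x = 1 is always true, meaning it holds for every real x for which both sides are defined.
Yes, this is an identity.

Claim: sin²x + cos²x = 1.
Reasoning: The point (cos x, sin x) lies on the unit circle X² + Y² = 1, so cos²x + sin²x = 1 for every real x.
So the two sides agree for every real x for which both sides are defined.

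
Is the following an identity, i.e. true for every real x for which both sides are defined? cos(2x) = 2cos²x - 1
Yes, this is an identity.

Claim: cos(2x) = 2cos²x - 1.
Reasoning: cos(2x) = cos²x - sin²x. Replace sin²x by 1 - cos²x: cos²x - (1 - cos²x) = 2cos²x - 1.
So the two sides agree for every real x for which both sides are defined.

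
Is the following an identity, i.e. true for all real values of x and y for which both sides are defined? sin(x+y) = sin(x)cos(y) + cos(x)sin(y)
Claim: sin(x+y) = sin(x)cos(y) + cos(x)sin(y).
Reasoning: By Euler's formula e^(i(x+y)) = e^(ix)·e^(iy) = (cos x + i·sin x)(cos y + i·sin y). The imaginary part of the left side is sin(x+y); the imaginary part of the product is sin(x)cos(y) + cos(x)sin(y).
So the two sides agree for all real values of x and y for which both sides are defined.

Conclusion: Yes, this is an identity.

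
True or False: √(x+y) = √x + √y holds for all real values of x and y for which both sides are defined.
Claim: √(x+y) = √x + √y.
Test a specific point where both sides are defined: x = 2, y = 3.
LHS = √(x+y) ≈ 2.2361
RHS = √x + √y ≈ 3.1463
Since 2.2361 ≠ 3.1463, the equation fails at this point, so it cannot hold for all real values of x and y for which both sides are defined.
Squaring the right side gives x + 2√(xy) + y, not x + y.

Conclusion: False.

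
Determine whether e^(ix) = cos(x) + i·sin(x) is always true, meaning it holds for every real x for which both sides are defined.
Claim: e^(ix) = cos(x) + i·sin(x).
Reasoning: Euler's formula. Expand e^(ix) = Σ (ix)^k / k!. Since i² = -1, the even-k terms are Σ (-1)^m x^(2m)/(2m)! = cos(x) and the odd-k terms are i · Σ (-1)^m x^(2m+1)/(2m+1)! = i·sin(x).
So the two sides agree for every real x for which both sides are defined.

Conclusion: Yes, this is an identity.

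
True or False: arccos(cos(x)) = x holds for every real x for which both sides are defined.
False.

Claim: arccos(cos(x)) = x.
Test a specific point where both sides are defined: x = -π/4.
LHS = arccos(cos(x)) ≈ 0.7854
RHS = x ≈ -0.7854
Since 0.7854 ≠ -0.7854, the equation fails at this point, so it cannot hold for every real x for which both sides are defined.
arccos only returns values in [0, π], so arccos(cos(x)) = x holds only for x in that interval, not for all real x.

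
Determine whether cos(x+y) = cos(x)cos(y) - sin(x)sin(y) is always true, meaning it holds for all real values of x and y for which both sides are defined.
Claim: cos(x+y) = cos(x)cos(y) - sin(x)sin(y).
Reasoning: By Euler's formula e^(i(x+y)) = e^(ix)·e^(iy) = (cos x + i·sin x)(cos y + i·sin y). The real part of the left side is cos(x+y); the real part of the product is cos(x)cos(y) - sin(x)sin(y) (since i·i = -1).
So the two sides agree for all real values of x and y for which both sides are defined.

Conclusion: Yes, this is an identity.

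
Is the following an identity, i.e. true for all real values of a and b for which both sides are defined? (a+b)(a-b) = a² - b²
Yes, this is an identity.

Claim: (a+b)(a-b) = a² - b².
Reasoning: Expand: (a+b)(a-b) = a² - ab + ba - b² = a² - b² (the cross terms cancel).
So the two sides agree for all real values of a and b for which both sides are defined.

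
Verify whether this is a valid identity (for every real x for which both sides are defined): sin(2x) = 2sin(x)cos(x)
Claim: sin(2x) = 2sin(x)cos(x).
Reasoning: Put y = x in the addition formula sin(x+y) = sin(x)cos(y) + cos(x)sin(y): sin(2x) = sin(x)cos(x) + cos(x)sin(x) = 2sin(x)cos(x).
So the two sides agree for every real x for which both sides are defined.

Conclusion: Yes, this is an identity.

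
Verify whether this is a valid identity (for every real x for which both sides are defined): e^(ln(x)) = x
Yes, this is an identity.

Claim: e^(ln(x)) = x.
Reasoning: For x > 0, ln(x) is by definition the exponent p such that e^p = x. Raising e to that exponent therefore returns x: e^(ln x) = x.
So the two sides agree for every real x for which both sides are defined.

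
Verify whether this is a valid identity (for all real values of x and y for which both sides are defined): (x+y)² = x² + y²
No, this is NOT an identity.

Claim: (x+y)² = x² + y².
Test a specific point where both sides are defined: x = 2, y = 1/2.
LHS = (x+y)² ≈ 6.2500
RHS = x² + y² ≈ 4.2500
Since 6.2500 ≠ 4.2500, the equation fails at this point, so it cannot hold for all real values of x and y for which both sides are defined.
The correct expansion is (x+y)² = x² + 2xy + y²; the cross term 2xy is missing.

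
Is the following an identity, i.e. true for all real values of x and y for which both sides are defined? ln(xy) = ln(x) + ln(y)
Yes, this is an identity.

Claim: ln(xy) = ln(x) + ln(y).
Reasoning: Both sides are simultaneously defined only when x, y > 0. Write x = e^p, y = e^q (p = ln x, q = ln y). Then xy = e^p · e^q = e^(p+q), so ln(xy) = p + q = ln(x) + ln(y).
So the two sides agree for all real values of x and y for which both sides are defined.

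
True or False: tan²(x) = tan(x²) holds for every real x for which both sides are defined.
Claim: tan²(x) = tan(x²).
Test a specific point where both sides are defined: x = 2π/3.
LHS = tan²(x) ≈ 3.0000
RHS = tan(x²) ≈ 2.9590
Since 3.0000 ≠ 2.9590, the equation fails at this point, so it cannot hold for every real x for which both sides are defined.
tan²(x) means (tan x)², squaring the output; tan(x²) squares the input. These are different functions.

Conclusion: False.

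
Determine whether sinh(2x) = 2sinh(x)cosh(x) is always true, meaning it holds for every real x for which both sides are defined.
Claim: sinh(2x) = 2sinh(x)cosh(x).
Reasoning: 2sinh(x)cosh(x) = 2 · (e^x - e^-x)/2 · (e^x + e^-x)/2 = (e^(2x) - e^(-2x))/2 = sinh(2x).
So the two sides agree for every real x for which both sides are defined.

Conclusion: Yes, this is an identity.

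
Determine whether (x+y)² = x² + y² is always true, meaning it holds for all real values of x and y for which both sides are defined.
Claim: (x+y)² = x² + y².
Test a specific point where both sides are defined: x = 2, y = 3.
LHS = (x+y)² ≈ 25.0000
RHS = x² + y² ≈ 13.0000
Since 25.0000 ≠ 13.0000, the equation fails at this point, so it cannot hold for all real values of x and y for which both sides are defined.
The correct expansion is (x+y)² = x² + 2xy + y²; the cross term 2xy is missing.

Conclusion: No, this is NOT an identity.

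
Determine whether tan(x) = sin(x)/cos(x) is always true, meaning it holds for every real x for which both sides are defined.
Yes, this is an identity.

Claim: tan(x) = sin(x)/cos(x).
Reasoning: For an angle x whose terminal point on the unit circle is (cos x, sin x), tan(x) is defined as the ratio (second coordinate)/(first coordinate) = sin(x)/cos(x), wherever cos(x) ≠ 0.
So the two sides agree for every real x for which both sides are defined.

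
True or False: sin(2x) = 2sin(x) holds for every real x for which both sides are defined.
Claim: sin(2x) = 2sin(x).
Test a specific point where both sides are defined: x = π/2.
LHS = sin(2x) ≈ 0.0000
RHS = 2sin(x) ≈ 2.0000
Since 0.0000 ≠ 2.0000, the equation fails at this point, so it cannot hold for every real x for which both sides are defined.
The correct double-angle formula is sin(2x) = 2sin(x)cos(x).

Conclusion: False.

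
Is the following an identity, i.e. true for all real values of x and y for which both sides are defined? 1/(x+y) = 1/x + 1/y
No, this is NOT an identity.

Claim: 1/(x+y) = 1/x + 1/y.
Test a specific point where both sides are defined: x = 1, y = 4.
LHS = 1/(x+y) ≈ 0.2000
RHS = 1/x + 1/y ≈ 1.2500
Since 0.2000 ≠ 1.2500, the equation fails at this point, so it cannot hold for all real values of x and y for which both sides are defined.
1/x + 1/y = (x+y)/(xy), which is not 1/(x+y).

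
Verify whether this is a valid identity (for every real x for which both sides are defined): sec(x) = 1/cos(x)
Claim: sec(x) = 1/cos(x).
Reasoning: sec(x) is by definition the reciprocal of cos(x), wherever cos(x) ≠ 0.
So the two sides agree for every real x for which both sides are defined.

Conclusion: Yes, this is an identity.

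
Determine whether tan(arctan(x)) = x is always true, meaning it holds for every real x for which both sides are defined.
Yes, this is an identity.

Claim: tan(arctan(x)) = x.
Reasoning: For every real x, arctan(x) is by definition the angle in (-π/2, π/2) whose tangent equals x. Taking the tangent of that angle returns x.
So the two sides agree for every real x for which both sides are defined.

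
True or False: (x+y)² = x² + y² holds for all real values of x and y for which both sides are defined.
False.

Claim: (x+y)² = x² + y².
Test a specific point where both sides are defined: x = 3, y = 1.
LHS = (x+y)² ≈ 16.0000
RHS = x² + y² ≈ 10.0000
Since 16.0000 ≠ 10.0000, the equation fails at this point, so it cannot hold for all real values of x and y for which both sides are defined.
The correct expansion is (x+y)² = x² + 2xy + y²; the cross term 2xy is missing.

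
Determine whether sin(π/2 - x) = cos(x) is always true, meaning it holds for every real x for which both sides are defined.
Yes, this is an identity.

Claim: sin(π/2 - x) = cos(x).
Reasoning: Use sin(u - v) = sin(u)cos(v) - cos(u)sin(v) with u = π/2, v = x: sin(π/2)cos(x) - cos(π/2)sin(x) = 1·cos(x) - 0·sin(x) = cos(x).
So the two sides agree for every real x for which both sides are defined.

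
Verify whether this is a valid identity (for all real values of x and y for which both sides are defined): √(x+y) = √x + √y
Claim: √(x+y) = √x + √y.
Test a specific point where both sides are defined: x = 3/2, y = 3/2.
LHS = √(x+y) ≈ 1.7321
RHS = √x + √y ≈ 2.4495
Since 1.7321 ≠ 2.4495, the equation fails at this point, so it cannot hold for all real values of x and y for which both sides are defined.
Squaring the right side gives x + 2√(xy) + y, not x + y.

Conclusion: No, this is NOT an identity.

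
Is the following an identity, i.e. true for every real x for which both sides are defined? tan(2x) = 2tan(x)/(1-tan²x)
Claim: tan(2x) = 2tan(x)/(1-tan²x).
Reasoning: tan(2x) = sin(2x)/cos(2x) = 2sin(x)cos(x) / (cos²x - sin²x). Divide numerator and denominator by cos²x: 2tan(x) / (1 - tan²x).
So the two sides agree for every real x for which both sides are defined.

Conclusion: Yes, this is an identity.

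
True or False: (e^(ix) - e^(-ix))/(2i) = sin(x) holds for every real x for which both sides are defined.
True.

Claim: (e^(ix) - e^(-ix))/(2i) = sin(x).
Reasoning: By Euler's formula e^(ix) = cos(x) + i·sin(x) and e^(-ix) = cos(x) - i·sin(x). Subtracting cancels the cosine terms: e^(ix) - e^(-ix) = 2i·sin(x); divide by 2i.
So the two sides agree for every real x for which both sides are defined.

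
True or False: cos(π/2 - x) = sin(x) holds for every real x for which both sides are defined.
True.

Claim: cos(π/2 - x) = sin(x).
Reasoning: Use cos(u - v) = cos(u)cos(v) + sin(u)sin(v) with u = π/2, v = x: cos(π/2)cos(x) + sin(π/2)sin(x) = 0·cos(x) + 1·sin(x) = sin(x).
So the two sides agree for every real x for which both sides are defined.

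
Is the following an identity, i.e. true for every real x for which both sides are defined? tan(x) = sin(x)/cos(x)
Yes, this is an identity.

Claim: tan(x) = sin(x)/cos(x).
Reasoning: For an angle x whose terminal point on the unit circle is (cos x, sin x), tan(x) is defined as the ratio (second coordinate)/(first coordinate) = sin(x)/cos(x), wherever cos(x) ≠ 0.
So the two sides agree for every real x for which both sides are defined.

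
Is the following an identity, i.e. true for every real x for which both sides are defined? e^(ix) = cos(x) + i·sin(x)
Claim: e^(ix) = cos(x) + i·sin(x).
Reasoning: Euler's formula. Expand e^(ix) = Σ (ix)^k / k!. Since i² = -1, the even-k terms are Σ (-1)^m x^(2m)/(2m)! = cos(x) and the odd-k terms are i · Σ (-1)^m x^(2m+1)/(2m+1)! = i·sin(x).
So the two sides agree for every real x for which both sides are defined.

Conclusion: Yes, this is an identity.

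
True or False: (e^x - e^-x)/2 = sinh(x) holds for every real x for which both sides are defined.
True.

Claim: (e^x - e^-x)/2 = sinh(x).
Reasoning: This is exactly the definition of the hyperbolic sine: sinh(x) := (e^x - e^-x)/2.
So the two sides agree for every real x for which both sides are defined.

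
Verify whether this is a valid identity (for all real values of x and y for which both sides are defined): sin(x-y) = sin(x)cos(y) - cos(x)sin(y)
Yes, this is an identity.

Claim: sin(x-y) = sin(x)cos(y) - cos(x)sin(y).
Reasoning: Replace y by -y in sin(x+y) = sin(x)cos(y) + cos(x)sin(y) and use cos(-y) = cos(y), sin(-y) = -sin(y): sin(x-y) = sin(x)cos(y) - cos(x)sin(y).
So the two sides agree for all real values of x and y for which both sides are defined.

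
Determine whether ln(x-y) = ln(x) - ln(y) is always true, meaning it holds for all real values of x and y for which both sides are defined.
No, this is NOT an identity.

Claim: ln(x-y) = ln(x) - ln(y).
Test a specific point where both sides are defined: x = 3, y = 1.
LHS = ln(x-y) ≈ 0.6931
RHS = ln(x) - ln(y) ≈ 1.0986
Since 0.6931 ≠ 1.0986, the equation fails at this point, so it cannot hold for all real values of x and y for which both sides are defined.
ln(x) - ln(y) = ln(x/y), not ln(x-y).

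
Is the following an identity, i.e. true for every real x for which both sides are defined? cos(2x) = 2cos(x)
No, this is NOT an identity.

Claim: cos(2x) = 2cos(x).
Test a specific point where both sides are defined: x = -π/6.
LHS = cos(2x) ≈ 0.5000
RHS = 2cos(x) ≈ 1.7321
Since 0.5000 ≠ 1.7321, the equation fails at this point, so it cannot hold for every real x for which both sides are defined.
The correct double-angle formula is cos(2x) = cos²x - sin²x.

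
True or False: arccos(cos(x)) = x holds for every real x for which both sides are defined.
False.

Claim: arccos(cos(x)) = x.
Test a specific point where both sides are defined: x = -π/3.
LHS = arccos(cos(x)) ≈ 1.0472
RHS = x ≈ -1.0472
Since 1.0472 ≠ -1.0472, the equation fails at this point, so it cannot hold for every real x for which both sides are defined.
arccos only returns values in [0, π], so arccos(cos(x)) = x holds only for x in that interval, not for all real x.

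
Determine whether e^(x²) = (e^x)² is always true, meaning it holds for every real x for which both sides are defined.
No, this is NOT an identity.

Claim: e^(x²) = (e^x)².
Test a specific point where both sides are defined: x = 3/2.
LHS = e^(x²) ≈ 9.4877
RHS = (e^x)² ≈ 20.0855
Since 9.4877 ≠ 20.0855, the equation fails at this point, so it cannot hold for every real x for which both sides are defined.
(e^x)² = e^(2x), and 2x ≠ x² in general.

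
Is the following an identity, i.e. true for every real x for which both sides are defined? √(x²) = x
No, this is NOT an identity.

Claim: √(x²) = x.
Test a specific point where both sides are defined: x = -1.
LHS = √(x²) ≈ 1.0000
RHS = x ≈ -1.0000
Since 1.0000 ≠ -1.0000, the equation fails at this point, so it cannot hold for every real x for which both sides are defined.
√(x²) = |x|, which differs from x whenever x < 0 (both sides are defined for every real x).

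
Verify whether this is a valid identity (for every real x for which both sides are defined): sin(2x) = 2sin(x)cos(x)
Yes, this is an identity.

Claim: sin(2x) = 2sin(x)cos(x).
Reasoning: Put y = x in the addition formula sin(x+y) = sin(x)cos(y) + cos(x)sin(y): sin(2x) = sin(x)cos(x) + cos(x)sin(x) = 2sin(x)cos(x).
So the two sides agree for every real x for which both sides are defined.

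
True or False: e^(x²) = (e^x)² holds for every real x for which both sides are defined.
Claim: e^(x²) = (e^x)².
Test a specific point where both sides are defined: x = 1/2.
LHS = e^(x²) ≈ 1.2840
RHS = (e^x)² ≈ 2.7183
Since 1.2840 ≠ 2.7183, the equation fails at this point, so it cannot hold for every real x for which both sides are defined.
(e^x)² = e^(2x), and 2x ≠ x² in general.

Conclusion: False.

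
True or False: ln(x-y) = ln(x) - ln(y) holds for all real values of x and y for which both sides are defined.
Claim: ln(x-y) = ln(x) - ln(y).
Test a specific point where both sides are defined: x = 2, y = 1.
LHS = ln(x-y) ≈ 0.0000
RHS = ln(x) - ln(y) ≈ 0.6931
Since 0.0000 ≠ 0.6931, the equation fails at this point, so it cannot hold for all real values of x and y for which both sides are defined.
ln(x) - ln(y) = ln(x/y), not ln(x-y).

Conclusion: False.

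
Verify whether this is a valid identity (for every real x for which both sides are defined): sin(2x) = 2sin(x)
Claim: sin(2x) = 2sin(x).
Test a specific point where both sides are defined: x = π/3.
LHS = sin(2x) ≈ 0.8660
RHS = 2sin(x) ≈ 1.7321
Since 0.8660 ≠ 1.7321, the equation fails at this point, so it cannot hold for every real x for which both sides are defined.
The correct double-angle formula is sin(2x) = 2sin(x)cos(x).

Conclusion: No, this is NOT an identity.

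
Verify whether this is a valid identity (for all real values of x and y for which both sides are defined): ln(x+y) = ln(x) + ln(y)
Claim: ln(x+y) = ln(x) + ln(y).
Test a specific point where both sides are defined: x = 1/2, y = 2.
LHS = ln(x+y) ≈ 0.9163
RHS = ln(x) + ln(y) ≈ 0.0000
Since 0.9163 ≠ 0.0000, the equation fails at this point, so it cannot hold for all real values of x and y for which both sides are defined.
ln(x) + ln(y) = ln(xy), not ln(x+y).

Conclusion: No, this is NOT an identity.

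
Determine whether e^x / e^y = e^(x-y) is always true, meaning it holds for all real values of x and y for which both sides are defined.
Yes, this is an identity.

Claim: e^x / e^y = e^(x-y).
Reasoning: 1/e^y = e^(-y), so e^x / e^y = e^x · e^(-y) = e^(x + (-y)) = e^(x-y) by the product rule for exponents.
So the two sides agree for all real values of x and y for which both sides are defined.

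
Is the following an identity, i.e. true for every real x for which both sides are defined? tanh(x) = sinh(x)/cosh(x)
Claim: tanh(x) = sinh(x)/cosh(x).
Reasoning: tanh(x) is defined as sinh(x)/cosh(x) = (e^x - e^-x)/(e^x + e^-x); cosh(x) ≥ 1 is never zero, so this holds for every real x.
So the two sides agree for every real x for which both sides are defined.

Conclusion: Yes, this is an identity.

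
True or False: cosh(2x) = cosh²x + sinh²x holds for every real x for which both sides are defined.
True.

Claim: cosh(2x) = cosh²x + sinh²x.
Reasoning: cosh²x = (e^(2x) + 2 + e^(-2x))/4 and sinh²x = (e^(2x) - 2 + e^(-2x))/4. Adding gives (2e^(2x) + 2e^(-2x))/4 = (e^(2x) + e^(-2x))/2 = cosh(2x).
So the two sides agree for every real x for which both sides are defined.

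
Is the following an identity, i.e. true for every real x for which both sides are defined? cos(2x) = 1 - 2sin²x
Yes, this is an identity.

Claim: cos(2x) = 1 - 2sin²x.
Reasoning: cos(2x) = cos²x - sin²x. Replace cos²x by 1 - sin²x: (1 - sin²x) - sin²x = 1 - 2sin²x.
So the two sides agree for every real x for which both sides are defined.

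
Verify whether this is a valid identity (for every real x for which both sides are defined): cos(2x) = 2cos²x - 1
Yes, this is an identity.

Claim: cos(2x) = 2cos²x - 1.
Reasoning: cos(2x) = cos²x - sin²x. Replace sin²x by 1 - cos²x: cos²x - (1 - cos²x) = 2cos²x - 1.
So the two sides agree for every real x for which both sides are defined.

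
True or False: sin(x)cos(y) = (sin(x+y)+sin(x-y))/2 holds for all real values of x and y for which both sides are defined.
Claim: sin(x)cos(y) = (sin(x+y)+sin(x-y))/2.
Reasoning: sin(x+y) = sin(x)cos(y) + cos(x)sin(y) and sin(x-y) = sin(x)cos(y) - cos(x)sin(y). Adding, sin(x+y) + sin(x-y) = 2sin(x)cos(y); divide by 2.
So the two sides agree for all real values of x and y for which both sides are defined.

Conclusion: True.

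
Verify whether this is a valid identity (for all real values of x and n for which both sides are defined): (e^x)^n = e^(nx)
Claim: (e^x)^n = e^(nx).
Reasoning: e^x is a positive real number, and for a positive base B and real exponent n, B^n = e^(n·ln B). With B = e^x, ln B = x, so (e^x)^n = e^(n·x).
So the two sides agree for all real values of x and n for which both sides are defined.

Conclusion: Yes, this is an identity.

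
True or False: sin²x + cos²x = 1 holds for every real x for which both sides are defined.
True.

Claim: sin²x + cos²x = 1.
Reasoning: The point (cos x, sin x) lies on the unit circle X² + Y² = 1, so cos²x + sin²x = 1 for every real x.
So the two sides agree for every real x for which both sides are defined.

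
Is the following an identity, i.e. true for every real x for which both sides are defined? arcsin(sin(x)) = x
Claim: arcsin(sin(x)) = x.
Test a specific point where both sides are defined: x = 2π/3.
LHS = arcsin(sin(x)) ≈ 1.0472
RHS = x ≈ 2.0944
Since 1.0472 ≠ 2.0944, the equation fails at this point, so it cannot hold for every real x for which both sides are defined.
arcsin only returns values in [-π/2, π/2], so arcsin(sin(x)) = x holds only for x in that interval, not for all real x.

Conclusion: No, this is NOT an identity.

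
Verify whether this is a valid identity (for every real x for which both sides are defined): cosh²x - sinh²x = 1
Claim: cosh²x - sinh²x = 1.
Reasoning: With cosh(x) = (e^x + e^-x)/2 and sinh(x) = (e^x - e^-x)/2: cosh²x = (e^(2x) + 2 + e^(-2x))/4 and sinh²x = (e^(2x) - 2 + e^(-2x))/4. Subtracting leaves 4/4 = 1.
So the two sides agree for every real x for which both sides are defined.

Conclusion: Yes, this is an identity.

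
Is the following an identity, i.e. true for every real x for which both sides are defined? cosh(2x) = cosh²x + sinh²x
Yes, this is an identity.

Claim: cosh(2x) = cosh²x + sinh²x.
Reasoning: cosh²x = (e^(2x) + 2 + e^(-2x))/4 and sinh²x = (e^(2x) - 2 + e^(-2x))/4. Adding gives (2e^(2x) + 2e^(-2x))/4 = (e^(2x) + e^(-2x))/2 = cosh(2x).
So the two sides agree for every real x for which both sides are defined.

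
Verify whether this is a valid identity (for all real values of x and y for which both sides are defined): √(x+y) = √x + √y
No, this is NOT an identity.

Claim: √(x+y) = √x + √y.
Test a specific point where both sides are defined: x = 1/2, y = 1.
LHS = √(x+y) ≈ 1.2247
RHS = √x + √y ≈ 1.7071
Since 1.2247 ≠ 1.7071, the equation fails at this point, so it cannot hold for all real values of x and y for which both sides are defined.
Squaring the right side gives x + 2√(xy) + y, not x + y.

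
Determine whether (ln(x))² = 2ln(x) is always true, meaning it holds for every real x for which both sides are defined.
No, this is NOT an identity.

Claim: (ln(x))² = 2ln(x).
Test a specific point where both sides are defined: x = 2.
LHS = (ln(x))² ≈ 0.4805
RHS = 2ln(x) ≈ 1.3863
Since 0.4805 ≠ 1.3863, the equation fails at this point, so it cannot hold for every real x for which both sides are defined.
2ln(x) equals ln(x²), which is not the same as (ln x)².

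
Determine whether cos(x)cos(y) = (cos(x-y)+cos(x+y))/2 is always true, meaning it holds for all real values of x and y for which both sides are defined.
Yes, this is an identity.

Claim: cos(x)cos(y) = (cos(x-y)+cos(x+y))/2.
Reasoning: cos(x-y) = cos(x)cos(y) + sin(x)sin(y) and cos(x+y) = cos(x)cos(y) - sin(x)sin(y). Adding, cos(x-y) + cos(x+y) = 2cos(x)cos(y); divide by 2.
So the two sides agree for all real values of x and y for which both sides are defined.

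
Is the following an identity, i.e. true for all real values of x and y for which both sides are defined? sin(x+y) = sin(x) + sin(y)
No, this is NOT an identity.

Claim: sin(x+y) = sin(x) + sin(y).
Test a specific point where both sides are defined: x = 3π/4, y = π/4.
LHS = sin(x+y) ≈ 0.0000
RHS = sin(x) + sin(y) ≈ 1.4142
Since 0.0000 ≠ 1.4142, the equation fails at this point, so it cannot hold for all real values of x and y for which both sides are defined.
The correct expansion is sin(x+y) = sin(x)cos(y) + cos(x)sin(y); sine is not additive.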